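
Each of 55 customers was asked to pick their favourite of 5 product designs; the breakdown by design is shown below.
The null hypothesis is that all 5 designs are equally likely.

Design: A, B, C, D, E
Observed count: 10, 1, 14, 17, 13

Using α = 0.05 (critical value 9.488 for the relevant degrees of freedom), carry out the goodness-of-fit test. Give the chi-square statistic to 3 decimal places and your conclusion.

Expected count for each of the 5 categories: 55/5 = 11.
cat         O        E   (O−E)²/E
A          10       11     0.0909
B           1       11     9.0909
C          14       11     0.8182
D          17       11     3.2727
E          13       11     0.3636
Sum = 13.636
df = 4. Since 13.636 > 9.488, we reject H₀.

13.636; reject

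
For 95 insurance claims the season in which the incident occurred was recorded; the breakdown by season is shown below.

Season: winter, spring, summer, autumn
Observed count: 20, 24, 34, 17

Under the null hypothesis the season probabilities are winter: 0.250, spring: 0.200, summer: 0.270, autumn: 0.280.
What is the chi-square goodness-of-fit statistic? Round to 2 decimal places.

8.09

Expected counts E_i = n·p_i: 95×0.250 = 23.75, 95×0.200 = 19, 95×0.270 = 25.65, 95×0.280 = 26.6.
winter: (20 − 23.75)²/23.75 = 14.0625/23.75 = 0.592
spring: (24 − 19)²/19 = 25/19 = 1.316
summer: (34 − 25.65)²/25.65 = 69.7225/25.65 = 2.718
autumn: (17 − 26.6)²/26.6 = 92.16/26.6 = 3.465
Sum = 8.09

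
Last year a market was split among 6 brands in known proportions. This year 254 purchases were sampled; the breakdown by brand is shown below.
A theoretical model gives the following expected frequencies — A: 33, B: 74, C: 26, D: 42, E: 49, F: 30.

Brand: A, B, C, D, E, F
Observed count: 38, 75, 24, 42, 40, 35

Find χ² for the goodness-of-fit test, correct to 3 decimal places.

χ² = (38−33)²/33 + (75−74)²/74 + (24−26)²/26 + (42−42)²/42 + (40−49)²/49 + (35−30)²/30
   = 0.7576 + 0.0135 + 0.1538 + 0.0000 + 1.6531 + 0.8333
Sum = 3.411

3.411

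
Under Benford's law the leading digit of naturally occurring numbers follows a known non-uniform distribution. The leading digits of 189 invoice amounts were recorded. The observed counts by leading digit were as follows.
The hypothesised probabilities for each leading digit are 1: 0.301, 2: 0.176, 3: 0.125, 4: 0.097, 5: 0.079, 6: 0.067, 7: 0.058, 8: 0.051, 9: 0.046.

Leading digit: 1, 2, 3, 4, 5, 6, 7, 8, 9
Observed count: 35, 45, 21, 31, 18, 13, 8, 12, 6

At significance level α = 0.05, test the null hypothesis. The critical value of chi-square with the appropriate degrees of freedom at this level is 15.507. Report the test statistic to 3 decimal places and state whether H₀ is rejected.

24.460; reject

Expected counts E_i = n·p_i: 189×0.301 = 56.889, 189×0.176 = 33.264, 189×0.125 = 23.625, 189×0.097 = 18.333, 189×0.079 = 14.931, 189×0.067 = 12.663, 189×0.058 = 10.962, 189×0.051 = 9.639, 189×0.046 = 8.694.
1: (35 − 56.889)²/56.889 = 479.128321/56.889 = 8.4222
2: (45 − 33.264)²/33.264 = 137.733696/33.264 = 4.1406
3: (21 − 23.625)²/23.625 = 6.890625/23.625 = 0.2917
4: (31 − 18.333)²/18.333 = 160.452889/18.333 = 8.7521
5: (18 − 14.931)²/14.931 = 9.418761/14.931 = 0.6308
6: (13 − 12.663)²/12.663 = 0.113569/12.663 = 0.0090
7: (8 − 10.962)²/10.962 = 8.773444/10.962 = 0.8004
8: (12 − 9.639)²/9.639 = 5.574321/9.639 = 0.5783
9: (6 − 8.694)²/8.694 = 7.257636/8.694 = 0.8348
Sum = 24.460
df = 8. Since 24.460 > 15.507, we reject H₀.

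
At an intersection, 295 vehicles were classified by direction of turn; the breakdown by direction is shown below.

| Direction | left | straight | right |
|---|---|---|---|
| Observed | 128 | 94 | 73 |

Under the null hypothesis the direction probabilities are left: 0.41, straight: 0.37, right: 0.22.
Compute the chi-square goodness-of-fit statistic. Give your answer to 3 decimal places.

Expected counts E_i = n·p_i: 295×0.41 = 120.95, 295×0.37 = 109.15, 295×0.22 = 64.9.
left: (128 − 120.95)²/120.95 = 49.7025/120.95 = 0.4109
straight: (94 − 109.15)²/109.15 = 229.5225/109.15 = 2.1028
right: (73 − 64.9)²/64.9 = 65.61/64.9 = 1.0109
Sum = 3.525

3.525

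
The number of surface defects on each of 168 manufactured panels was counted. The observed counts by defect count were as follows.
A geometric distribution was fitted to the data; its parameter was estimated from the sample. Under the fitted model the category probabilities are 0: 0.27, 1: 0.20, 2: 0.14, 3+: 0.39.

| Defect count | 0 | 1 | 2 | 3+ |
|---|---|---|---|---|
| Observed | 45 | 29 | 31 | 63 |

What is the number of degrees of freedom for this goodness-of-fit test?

There are k = 4 categories and 1 parameter estimated from the data, so df = 4 − 1 − 1 = 2.

2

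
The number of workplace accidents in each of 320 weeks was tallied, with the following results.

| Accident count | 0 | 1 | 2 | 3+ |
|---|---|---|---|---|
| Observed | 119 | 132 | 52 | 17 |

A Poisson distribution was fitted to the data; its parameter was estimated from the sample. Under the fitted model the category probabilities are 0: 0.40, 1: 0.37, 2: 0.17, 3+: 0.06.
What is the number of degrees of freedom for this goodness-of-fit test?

There are k = 4 categories and 1 parameter estimated from the data, so df = 4 − 1 − 1 = 2.

2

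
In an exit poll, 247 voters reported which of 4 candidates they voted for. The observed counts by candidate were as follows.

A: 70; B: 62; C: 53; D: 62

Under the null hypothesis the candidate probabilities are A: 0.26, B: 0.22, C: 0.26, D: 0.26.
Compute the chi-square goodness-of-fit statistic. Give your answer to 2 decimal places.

3.64

Expected counts E_i = n·p_i: 247×0.26 = 64.22, 247×0.22 = 54.34, 247×0.26 = 64.22, 247×0.26 = 64.22.
cat         O        E   (O−E)²/E
A          70    64.22      0.520
B          62    54.34      1.080
C          53    64.22      1.960
D          62    64.22      0.077
Sum = 3.64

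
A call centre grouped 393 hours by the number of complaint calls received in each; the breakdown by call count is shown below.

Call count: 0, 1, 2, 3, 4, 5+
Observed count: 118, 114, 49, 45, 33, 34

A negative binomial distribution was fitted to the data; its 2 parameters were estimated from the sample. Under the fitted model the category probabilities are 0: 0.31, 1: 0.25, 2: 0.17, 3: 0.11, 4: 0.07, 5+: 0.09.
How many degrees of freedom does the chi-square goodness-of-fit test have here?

3

There are k = 6 categories and 2 parameters estimated from the data, so df = 6 − 1 − 2 = 3.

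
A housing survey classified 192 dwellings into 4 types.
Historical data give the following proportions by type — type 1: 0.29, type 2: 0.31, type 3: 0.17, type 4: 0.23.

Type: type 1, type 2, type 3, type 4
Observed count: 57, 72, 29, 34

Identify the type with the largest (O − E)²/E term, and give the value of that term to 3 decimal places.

Expected counts E_i = n·p_i: 192×0.29 = 55.68, 192×0.31 = 59.52, 192×0.17 = 32.64, 192×0.23 = 44.16.
χ² = (57−55.68)²/55.68 + (72−59.52)²/59.52 + (29−32.64)²/32.64 + (34−44.16)²/44.16
   = 0.0313 + 2.6168 + 0.4059 + 2.3375
The largest term is for type 2: 2.617.

type 2, 2.617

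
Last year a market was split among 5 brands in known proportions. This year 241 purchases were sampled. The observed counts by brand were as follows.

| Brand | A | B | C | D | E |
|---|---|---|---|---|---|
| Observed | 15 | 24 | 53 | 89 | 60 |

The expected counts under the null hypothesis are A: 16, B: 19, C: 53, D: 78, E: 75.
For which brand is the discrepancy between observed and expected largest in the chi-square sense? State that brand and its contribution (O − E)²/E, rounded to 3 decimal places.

E, 3.000

cat         O        E   (O−E)²/E
A          15       16     0.0625
B          24       19     1.3158
C          53       53     0.0000
D          89       78     1.5513
E          60       75     3.0000
The largest term is for E: 3.000.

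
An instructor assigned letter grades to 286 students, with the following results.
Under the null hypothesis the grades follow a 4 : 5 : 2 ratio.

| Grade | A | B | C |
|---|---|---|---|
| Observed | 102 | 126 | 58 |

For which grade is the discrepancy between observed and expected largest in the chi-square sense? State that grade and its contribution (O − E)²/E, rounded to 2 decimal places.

Ratio total = 11. Expected counts: 286×4/11 = 104, 286×5/11 = 130, 286×2/11 = 52.
cat         O        E   (O−E)²/E
A         102      104      0.038
B         126      130      0.123
C          58       52      0.692
The largest term is for C: 0.69.

C, 0.69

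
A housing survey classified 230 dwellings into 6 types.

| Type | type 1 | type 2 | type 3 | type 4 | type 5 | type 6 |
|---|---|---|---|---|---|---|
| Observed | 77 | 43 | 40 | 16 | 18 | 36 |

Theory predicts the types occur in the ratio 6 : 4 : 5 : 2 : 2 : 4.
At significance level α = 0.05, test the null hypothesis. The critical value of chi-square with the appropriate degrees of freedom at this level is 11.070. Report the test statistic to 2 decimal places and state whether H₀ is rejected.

8.44; do not reject

Ratio total = 23. Expected counts: 230×6/23 = 60, 230×4/23 = 40, 230×5/23 = 50, 230×2/23 = 20, 230×2/23 = 20, 230×4/23 = 40.
type 1: (77 − 60)²/60 = 289/60 = 4.817
type 2: (43 − 40)²/40 = 9/40 = 0.225
type 3: (40 − 50)²/50 = 100/50 = 2.000
type 4: (16 − 20)²/20 = 16/20 = 0.800
type 5: (18 − 20)²/20 = 4/20 = 0.200
type 6: (36 − 40)²/40 = 16/40 = 0.400
Sum = 8.44
df = 5. Since 8.44 < 11.070, we do not reject H₀.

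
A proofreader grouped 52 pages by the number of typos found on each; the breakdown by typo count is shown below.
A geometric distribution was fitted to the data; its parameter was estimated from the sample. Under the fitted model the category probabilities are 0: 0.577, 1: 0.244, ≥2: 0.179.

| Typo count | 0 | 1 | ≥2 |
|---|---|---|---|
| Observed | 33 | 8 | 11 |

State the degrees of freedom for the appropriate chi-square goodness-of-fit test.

There are k = 3 categories and 1 parameter estimated from the data, so df = 3 − 1 − 1 = 1.

1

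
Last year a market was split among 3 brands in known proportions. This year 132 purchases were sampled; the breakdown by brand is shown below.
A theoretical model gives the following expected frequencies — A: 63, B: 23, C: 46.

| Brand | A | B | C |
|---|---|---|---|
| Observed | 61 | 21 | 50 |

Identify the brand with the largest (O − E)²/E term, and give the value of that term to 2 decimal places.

C, 0.35

χ² = (61−63)²/63 + (21−23)²/23 + (50−46)²/46
   = 0.063 + 0.174 + 0.348
The largest term is for C: 0.35.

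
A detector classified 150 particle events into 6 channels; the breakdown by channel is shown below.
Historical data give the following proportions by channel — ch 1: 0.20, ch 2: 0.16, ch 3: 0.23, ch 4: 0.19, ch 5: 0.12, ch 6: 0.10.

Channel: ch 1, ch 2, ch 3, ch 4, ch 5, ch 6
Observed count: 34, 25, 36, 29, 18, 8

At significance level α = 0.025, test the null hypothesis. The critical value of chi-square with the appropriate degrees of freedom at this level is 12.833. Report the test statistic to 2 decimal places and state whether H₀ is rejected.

Expected counts E_i = n·p_i: 150×0.20 = 30, 150×0.16 = 24, 150×0.23 = 34.5, 150×0.19 = 28.5, 150×0.12 = 18, 150×0.10 = 15.
χ² = (34−30)²/30 + (25−24)²/24 + (36−34.5)²/34.5 + (29−28.5)²/28.5 + (18−18)²/18 + (8−15)²/15
   = 0.533 + 0.042 + 0.065 + 0.009 + 0.000 + 3.267
Sum = 3.92
df = 5. Since 3.92 < 12.833, we do not reject H₀.

3.92; do not reject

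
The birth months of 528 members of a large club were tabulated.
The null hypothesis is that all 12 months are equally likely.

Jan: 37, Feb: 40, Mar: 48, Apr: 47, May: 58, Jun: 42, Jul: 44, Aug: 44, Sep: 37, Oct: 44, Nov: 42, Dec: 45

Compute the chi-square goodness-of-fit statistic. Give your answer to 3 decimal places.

Under H₀ each category has probability 1/12, so each expected count is 528/12 = 44.
Jan: (37 − 44)²/44 = 49/44 = 1.1136
Feb: (40 − 44)²/44 = 16/44 = 0.3636
Mar: (48 − 44)²/44 = 16/44 = 0.3636
Apr: (47 − 44)²/44 = 9/44 = 0.2045
May: (58 − 44)²/44 = 196/44 = 4.4545
Jun: (42 − 44)²/44 = 4/44 = 0.0909
Jul: (44 − 44)²/44 = 0/44 = 0.0000
Aug: (44 − 44)²/44 = 0/44 = 0.0000
Sep: (37 − 44)²/44 = 49/44 = 1.1136
Oct: (44 − 44)²/44 = 0/44 = 0.0000
Nov: (42 − 44)²/44 = 4/44 = 0.0909
Dec: (45 − 44)²/44 = 1/44 = 0.0227
Sum = 7.818

7.818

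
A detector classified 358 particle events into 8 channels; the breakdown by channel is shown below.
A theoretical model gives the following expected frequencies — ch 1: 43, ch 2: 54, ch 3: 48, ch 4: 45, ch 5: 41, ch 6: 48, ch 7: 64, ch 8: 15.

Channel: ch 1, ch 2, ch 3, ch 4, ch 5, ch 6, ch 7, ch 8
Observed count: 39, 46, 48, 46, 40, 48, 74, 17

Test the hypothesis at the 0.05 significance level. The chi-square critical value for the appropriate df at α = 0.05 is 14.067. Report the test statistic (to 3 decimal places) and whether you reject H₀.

3.433; do not reject

χ² = (39−43)²/43 + (46−54)²/54 + (48−48)²/48 + (46−45)²/45 + (40−41)²/41 + (48−48)²/48 + (74−64)²/64 + (17−15)²/15
   = 0.3721 + 1.1852 + 0.0000 + 0.0222 + 0.0244 + 0.0000 + 1.5625 + 0.2667
Sum = 3.433
df = 7. Since 3.433 < 14.067, we do not reject H₀.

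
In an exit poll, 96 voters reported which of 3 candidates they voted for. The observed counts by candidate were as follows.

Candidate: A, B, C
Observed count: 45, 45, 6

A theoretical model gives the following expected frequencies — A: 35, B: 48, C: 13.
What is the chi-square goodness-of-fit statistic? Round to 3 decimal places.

6.814

cat         O        E   (O−E)²/E
A          45       35     2.8571
B          45       48     0.1875
C           6       13     3.7692
Sum = 6.814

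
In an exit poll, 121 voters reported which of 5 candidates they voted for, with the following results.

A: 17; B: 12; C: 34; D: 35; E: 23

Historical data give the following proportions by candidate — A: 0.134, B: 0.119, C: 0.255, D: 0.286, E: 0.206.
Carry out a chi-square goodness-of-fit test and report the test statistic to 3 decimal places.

Expected counts E_i = n·p_i: 121×0.134 = 16.214, 121×0.119 = 14.399, 121×0.255 = 30.855, 121×0.286 = 34.606, 121×0.206 = 24.926.
A: (17 − 16.214)²/16.214 = 0.617796/16.214 = 0.0381
B: (12 − 14.399)²/14.399 = 5.755201/14.399 = 0.3997
C: (34 − 30.855)²/30.855 = 9.891025/30.855 = 0.3206
D: (35 − 34.606)²/34.606 = 0.155236/34.606 = 0.0045
E: (23 − 24.926)²/24.926 = 3.709476/24.926 = 0.1488
Sum = 0.912

0.912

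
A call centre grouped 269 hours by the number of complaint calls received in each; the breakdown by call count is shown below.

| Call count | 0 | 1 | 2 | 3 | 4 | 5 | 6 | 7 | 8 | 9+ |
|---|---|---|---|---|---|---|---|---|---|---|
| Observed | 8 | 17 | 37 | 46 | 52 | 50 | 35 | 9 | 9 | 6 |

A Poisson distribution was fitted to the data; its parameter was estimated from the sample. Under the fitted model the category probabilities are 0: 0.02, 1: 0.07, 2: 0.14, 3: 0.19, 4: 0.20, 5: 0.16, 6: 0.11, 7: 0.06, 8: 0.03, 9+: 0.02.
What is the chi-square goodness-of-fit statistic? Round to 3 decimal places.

7.488

Expected counts E_i = n·p_i: 269×0.02 = 5.38, 269×0.07 = 18.83, 269×0.14 = 37.66, 269×0.19 = 51.11, 269×0.20 = 53.8, 269×0.16 = 43.04, 269×0.11 = 29.59, 269×0.06 = 16.14, 269×0.03 = 8.07, 269×0.02 = 5.38.
cat         O        E   (O−E)²/E
0           8     5.38     1.2759
1          17    18.83     0.1778
2          37    37.66     0.0116
3          46    51.11     0.5109
4          52     53.8     0.0602
5          50    43.04     1.1255
6          35    29.59     0.9891
7           9    16.14     3.1586
8           9     8.07     0.1072
9+          6     5.38     0.0714
Sum = 7.488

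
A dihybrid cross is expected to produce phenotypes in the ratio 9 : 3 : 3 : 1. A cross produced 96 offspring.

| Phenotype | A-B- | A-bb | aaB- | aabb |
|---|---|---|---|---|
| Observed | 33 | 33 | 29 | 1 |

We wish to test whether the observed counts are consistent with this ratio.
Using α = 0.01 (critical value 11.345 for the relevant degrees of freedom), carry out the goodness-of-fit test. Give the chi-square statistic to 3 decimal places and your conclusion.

Ratio total = 16. Expected counts: 96×9/16 = 54, 96×3/16 = 18, 96×3/16 = 18, 96×1/16 = 6.
χ² = (33−54)²/54 + (33−18)²/18 + (29−18)²/18 + (1−6)²/6
   = 8.1667 + 12.5000 + 6.7222 + 4.1667
Sum = 31.556
df = 3. Since 31.556 > 11.345, we reject H₀.

31.556; reject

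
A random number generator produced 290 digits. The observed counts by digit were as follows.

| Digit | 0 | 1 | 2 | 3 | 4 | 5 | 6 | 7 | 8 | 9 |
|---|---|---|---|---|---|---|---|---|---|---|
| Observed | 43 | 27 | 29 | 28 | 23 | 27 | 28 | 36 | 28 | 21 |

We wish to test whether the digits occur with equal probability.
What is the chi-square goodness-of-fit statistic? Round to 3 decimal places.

Under H₀ each category has probability 1/10, so each expected count is 290/10 = 29.
χ² = (43−29)²/29 + (27−29)²/29 + (29−29)²/29 + (28−29)²/29 + (23−29)²/29 + (27−29)²/29 + (28−29)²/29 + (36−29)²/29 + (28−29)²/29 + (21−29)²/29
   = 6.7586 + 0.1379 + 0.0000 + 0.0345 + 1.2414 + 0.1379 + 0.0345 + 1.6897 + 0.0345 + 2.2069
Sum = 12.276

12.276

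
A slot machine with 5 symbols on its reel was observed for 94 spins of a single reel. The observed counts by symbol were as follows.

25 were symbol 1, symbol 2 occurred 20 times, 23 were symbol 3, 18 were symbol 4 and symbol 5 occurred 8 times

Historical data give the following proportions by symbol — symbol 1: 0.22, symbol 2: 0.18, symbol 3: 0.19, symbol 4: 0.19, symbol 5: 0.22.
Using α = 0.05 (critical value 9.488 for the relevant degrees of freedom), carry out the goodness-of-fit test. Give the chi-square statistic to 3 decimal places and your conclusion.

10.718; reject

Expected counts E_i = n·p_i: 94×0.22 = 20.68, 94×0.18 = 16.92, 94×0.19 = 17.86, 94×0.19 = 17.86, 94×0.22 = 20.68.
symbol 1: (25 − 20.68)²/20.68 = 18.6624/20.68 = 0.9024
symbol 2: (20 − 16.92)²/16.92 = 9.4864/16.92 = 0.5607
symbol 3: (23 − 17.86)²/17.86 = 26.4196/17.86 = 1.4793
symbol 4: (18 − 17.86)²/17.86 = 0.0196/17.86 = 0.0011
symbol 5: (8 − 20.68)²/20.68 = 160.7824/20.68 = 7.7748
Sum = 10.718
df = 4. Since 10.718 > 9.488, we reject H₀.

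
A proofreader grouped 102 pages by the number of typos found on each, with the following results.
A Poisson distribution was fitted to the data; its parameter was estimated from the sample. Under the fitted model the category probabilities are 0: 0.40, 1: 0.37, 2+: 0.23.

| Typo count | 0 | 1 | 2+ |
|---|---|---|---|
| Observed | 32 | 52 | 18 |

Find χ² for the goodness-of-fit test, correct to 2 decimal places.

Expected counts E_i = n·p_i: 102×0.40 = 40.8, 102×0.37 = 37.74, 102×0.23 = 23.46.
χ² = (32−40.8)²/40.8 + (52−37.74)²/37.74 + (18−23.46)²/23.46
   = 1.898 + 5.388 + 1.271
Sum = 8.56

8.56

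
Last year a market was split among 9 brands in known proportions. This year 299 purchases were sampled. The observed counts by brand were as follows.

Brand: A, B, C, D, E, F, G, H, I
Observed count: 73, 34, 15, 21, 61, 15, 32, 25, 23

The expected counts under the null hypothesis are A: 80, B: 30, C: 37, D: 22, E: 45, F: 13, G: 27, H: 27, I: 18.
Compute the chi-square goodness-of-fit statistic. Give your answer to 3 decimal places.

22.732

A: (73 − 80)²/80 = 49/80 = 0.6125
B: (34 − 30)²/30 = 16/30 = 0.5333
C: (15 − 37)²/37 = 484/37 = 13.0811
D: (21 − 22)²/22 = 1/22 = 0.0455
E: (61 − 45)²/45 = 256/45 = 5.6889
F: (15 − 13)²/13 = 4/13 = 0.3077
G: (32 − 27)²/27 = 25/27 = 0.9259
H: (25 − 27)²/27 = 4/27 = 0.1481
I: (23 − 18)²/18 = 25/18 = 1.3889
Sum = 22.732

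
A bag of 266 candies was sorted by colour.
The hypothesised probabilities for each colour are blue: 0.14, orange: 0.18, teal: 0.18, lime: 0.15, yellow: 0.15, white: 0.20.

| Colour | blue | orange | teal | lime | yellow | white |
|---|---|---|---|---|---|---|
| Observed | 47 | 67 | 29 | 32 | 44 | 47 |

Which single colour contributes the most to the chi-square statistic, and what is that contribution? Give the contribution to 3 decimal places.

Expected counts E_i = n·p_i: 266×0.14 = 37.24, 266×0.18 = 47.88, 266×0.18 = 47.88, 266×0.15 = 39.9, 266×0.15 = 39.9, 266×0.20 = 53.2.
blue: (47 − 37.24)²/37.24 = 95.2576/37.24 = 2.5579
orange: (67 − 47.88)²/47.88 = 365.5744/47.88 = 7.6352
teal: (29 − 47.88)²/47.88 = 356.4544/47.88 = 7.4447
lime: (32 − 39.9)²/39.9 = 62.41/39.9 = 1.5642
yellow: (44 − 39.9)²/39.9 = 16.81/39.9 = 0.4213
white: (47 − 53.2)²/53.2 = 38.44/53.2 = 0.7226
The largest term is for orange: 7.635.

orange, 7.635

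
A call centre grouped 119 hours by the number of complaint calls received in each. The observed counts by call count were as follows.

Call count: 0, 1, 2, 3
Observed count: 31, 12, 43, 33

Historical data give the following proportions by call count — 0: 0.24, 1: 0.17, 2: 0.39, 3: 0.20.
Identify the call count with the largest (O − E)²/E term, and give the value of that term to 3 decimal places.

3, 3.556

Expected counts E_i = n·p_i: 119×0.24 = 28.56, 119×0.17 = 20.23, 119×0.39 = 46.41, 119×0.20 = 23.8.
cat         O        E   (O−E)²/E
0          31    28.56     0.2085
1          12    20.23     3.3481
2          43    46.41     0.2506
3          33     23.8     3.5563
The largest term is for 3: 3.556.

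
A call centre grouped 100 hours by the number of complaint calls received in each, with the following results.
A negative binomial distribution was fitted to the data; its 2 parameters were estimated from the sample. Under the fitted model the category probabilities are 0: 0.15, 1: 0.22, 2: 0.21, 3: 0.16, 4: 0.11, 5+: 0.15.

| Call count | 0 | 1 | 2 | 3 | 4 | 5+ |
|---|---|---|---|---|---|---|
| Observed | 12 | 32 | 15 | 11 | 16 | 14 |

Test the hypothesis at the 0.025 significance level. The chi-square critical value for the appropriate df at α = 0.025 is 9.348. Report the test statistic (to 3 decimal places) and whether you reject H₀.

10.762; reject

Expected counts E_i = n·p_i: 100×0.15 = 15, 100×0.22 = 22, 100×0.21 = 21, 100×0.16 = 16, 100×0.11 = 11, 100×0.15 = 15.
0: (12 − 15)²/15 = 9/15 = 0.6000
1: (32 − 22)²/22 = 100/22 = 4.5455
2: (15 − 21)²/21 = 36/21 = 1.7143
3: (11 − 16)²/16 = 25/16 = 1.5625
4: (16 − 11)²/11 = 25/11 = 2.2727
5+: (14 − 15)²/15 = 1/15 = 0.0667
Sum = 10.762
df = 3. Since 10.762 > 9.348, we reject H₀.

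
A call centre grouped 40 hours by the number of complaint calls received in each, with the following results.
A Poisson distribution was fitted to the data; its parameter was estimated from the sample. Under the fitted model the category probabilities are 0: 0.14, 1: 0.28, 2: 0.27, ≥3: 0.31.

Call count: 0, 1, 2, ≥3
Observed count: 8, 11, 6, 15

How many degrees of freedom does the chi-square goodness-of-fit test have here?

2

There are k = 4 categories and 1 parameter estimated from the data, so df = 4 − 1 − 1 = 2.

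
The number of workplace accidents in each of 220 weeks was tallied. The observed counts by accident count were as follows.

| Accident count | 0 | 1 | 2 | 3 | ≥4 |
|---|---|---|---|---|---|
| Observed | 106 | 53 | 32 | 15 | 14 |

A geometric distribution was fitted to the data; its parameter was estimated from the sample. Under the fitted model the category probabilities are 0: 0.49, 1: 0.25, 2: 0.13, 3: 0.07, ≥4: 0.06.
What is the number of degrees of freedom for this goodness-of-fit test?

There are k = 5 categories and 1 parameter estimated from the data, so df = 5 − 1 − 1 = 3.

3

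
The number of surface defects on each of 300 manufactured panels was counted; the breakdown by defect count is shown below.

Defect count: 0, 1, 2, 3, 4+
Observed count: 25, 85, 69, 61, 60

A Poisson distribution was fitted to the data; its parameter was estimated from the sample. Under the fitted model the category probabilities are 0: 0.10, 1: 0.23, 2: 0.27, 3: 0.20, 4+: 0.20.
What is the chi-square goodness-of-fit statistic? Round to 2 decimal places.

6.34

Expected counts E_i = n·p_i: 300×0.10 = 30, 300×0.23 = 69, 300×0.27 = 81, 300×0.20 = 60, 300×0.20 = 60.
0: (25 − 30)²/30 = 25/30 = 0.833
1: (85 − 69)²/69 = 256/69 = 3.710
2: (69 − 81)²/81 = 144/81 = 1.778
3: (61 − 60)²/60 = 1/60 = 0.017
4+: (60 − 60)²/60 = 0/60 = 0.000
Sum = 6.34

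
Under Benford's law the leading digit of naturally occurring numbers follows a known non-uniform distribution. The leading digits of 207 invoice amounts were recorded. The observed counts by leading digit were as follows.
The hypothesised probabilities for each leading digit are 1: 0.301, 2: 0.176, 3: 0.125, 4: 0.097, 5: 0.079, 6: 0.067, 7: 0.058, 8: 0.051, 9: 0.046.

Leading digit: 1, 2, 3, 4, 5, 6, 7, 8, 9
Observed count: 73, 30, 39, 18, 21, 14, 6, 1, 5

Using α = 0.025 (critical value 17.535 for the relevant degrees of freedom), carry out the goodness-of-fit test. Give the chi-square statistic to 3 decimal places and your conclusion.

24.969; reject

Expected counts E_i = n·p_i: 207×0.301 = 62.307, 207×0.176 = 36.432, 207×0.125 = 25.875, 207×0.097 = 20.079, 207×0.079 = 16.353, 207×0.067 = 13.869, 207×0.058 = 12.006, 207×0.051 = 10.557, 207×0.046 = 9.522.
χ² = (73−62.307)²/62.307 + (30−36.432)²/36.432 + (39−25.875)²/25.875 + (18−20.079)²/20.079 + (21−16.353)²/16.353 + (14−13.869)²/13.869 + (6−12.006)²/12.006 + (1−10.557)²/10.557 + (5−9.522)²/9.522
   = 1.8351 + 1.1356 + 6.6576 + 0.2153 + 1.3205 + 0.0012 + 3.0045 + 8.6517 + 2.1475
Sum = 24.969
df = 8. Since 24.969 > 17.535, we reject H₀.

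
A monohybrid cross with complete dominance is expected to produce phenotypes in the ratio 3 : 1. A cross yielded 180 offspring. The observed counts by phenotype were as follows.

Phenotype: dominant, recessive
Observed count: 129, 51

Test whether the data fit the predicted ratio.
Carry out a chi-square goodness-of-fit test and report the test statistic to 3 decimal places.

Ratio total = 4. Expected counts: 180×3/4 = 135, 180×1/4 = 45.
dominant: (129 − 135)²/135 = 36/135 = 0.2667
recessive: (51 − 45)²/45 = 36/45 = 0.8000
Sum = 1.067

1.067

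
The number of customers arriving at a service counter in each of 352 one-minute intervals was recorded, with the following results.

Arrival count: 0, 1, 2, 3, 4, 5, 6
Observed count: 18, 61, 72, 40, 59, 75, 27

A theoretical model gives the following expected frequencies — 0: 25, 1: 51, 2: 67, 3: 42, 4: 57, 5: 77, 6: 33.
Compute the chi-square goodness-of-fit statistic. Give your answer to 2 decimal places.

5.60

χ² = (18−25)²/25 + (61−51)²/51 + (72−67)²/67 + (40−42)²/42 + (59−57)²/57 + (75−77)²/77 + (27−33)²/33
   = 1.960 + 1.961 + 0.373 + 0.095 + 0.070 + 0.052 + 1.091
Sum = 5.60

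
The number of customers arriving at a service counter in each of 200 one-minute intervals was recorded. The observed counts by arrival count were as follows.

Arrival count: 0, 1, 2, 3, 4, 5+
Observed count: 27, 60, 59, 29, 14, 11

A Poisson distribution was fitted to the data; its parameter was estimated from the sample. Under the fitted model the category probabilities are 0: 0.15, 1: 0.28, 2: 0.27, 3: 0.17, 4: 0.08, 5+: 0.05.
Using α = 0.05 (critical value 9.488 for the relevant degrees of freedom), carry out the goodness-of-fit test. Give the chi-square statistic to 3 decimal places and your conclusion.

Expected counts E_i = n·p_i: 200×0.15 = 30, 200×0.28 = 56, 200×0.27 = 54, 200×0.17 = 34, 200×0.08 = 16, 200×0.05 = 10.
cat         O        E   (O−E)²/E
0          27       30     0.3000
1          60       56     0.2857
2          59       54     0.4630
3          29       34     0.7353
4          14       16     0.2500
5+         11       10     0.1000
Sum = 2.134
df = 4. Since 2.134 < 9.488, we do not reject H₀.

2.134; do not reject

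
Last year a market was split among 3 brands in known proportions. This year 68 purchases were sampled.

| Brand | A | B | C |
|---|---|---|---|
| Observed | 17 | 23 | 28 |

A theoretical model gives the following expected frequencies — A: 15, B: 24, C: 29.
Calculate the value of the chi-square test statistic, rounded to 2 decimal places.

cat         O        E   (O−E)²/E
A          17       15      0.267
B          23       24      0.042
C          28       29      0.034
Sum = 0.34

0.34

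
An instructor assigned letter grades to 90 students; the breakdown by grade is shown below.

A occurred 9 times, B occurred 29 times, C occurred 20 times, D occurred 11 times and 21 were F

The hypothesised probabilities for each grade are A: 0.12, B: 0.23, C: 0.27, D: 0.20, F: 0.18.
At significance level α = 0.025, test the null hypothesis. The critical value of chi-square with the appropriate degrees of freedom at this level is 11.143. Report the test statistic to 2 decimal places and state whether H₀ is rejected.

Expected counts E_i = n·p_i: 90×0.12 = 10.8, 90×0.23 = 20.7, 90×0.27 = 24.3, 90×0.20 = 18, 90×0.18 = 16.2.
cat         O        E   (O−E)²/E
A           9     10.8      0.300
B          29     20.7      3.328
C          20     24.3      0.761
D          11       18      2.722
F          21     16.2      1.422
Sum = 8.53
df = 4. Since 8.53 < 11.143, we do not reject H₀.

8.53; do not reject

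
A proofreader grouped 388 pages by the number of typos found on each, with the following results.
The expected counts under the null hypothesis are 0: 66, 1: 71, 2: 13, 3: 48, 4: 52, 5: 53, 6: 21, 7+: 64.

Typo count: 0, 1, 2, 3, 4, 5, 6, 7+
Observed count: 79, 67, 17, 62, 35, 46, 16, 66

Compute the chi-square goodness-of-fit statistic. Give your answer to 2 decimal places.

15.84

cat         O        E   (O−E)²/E
0          79       66      2.561
1          67       71      0.225
2          17       13      1.231
3          62       48      4.083
4          35       52      5.558
5          46       53      0.925
6          16       21      1.190
7+         66       64      0.063
Sum = 15.84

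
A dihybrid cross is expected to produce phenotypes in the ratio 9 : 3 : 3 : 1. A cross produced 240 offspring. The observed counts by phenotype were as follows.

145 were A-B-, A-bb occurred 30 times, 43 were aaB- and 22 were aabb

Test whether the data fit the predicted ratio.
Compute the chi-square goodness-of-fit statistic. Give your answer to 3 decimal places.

9.096

Ratio total = 16. Expected counts: 240×9/16 = 135, 240×3/16 = 45, 240×3/16 = 45, 240×1/16 = 15.
χ² = (145−135)²/135 + (30−45)²/45 + (43−45)²/45 + (22−15)²/15
   = 0.7407 + 5.0000 + 0.0889 + 3.2667
Sum = 9.096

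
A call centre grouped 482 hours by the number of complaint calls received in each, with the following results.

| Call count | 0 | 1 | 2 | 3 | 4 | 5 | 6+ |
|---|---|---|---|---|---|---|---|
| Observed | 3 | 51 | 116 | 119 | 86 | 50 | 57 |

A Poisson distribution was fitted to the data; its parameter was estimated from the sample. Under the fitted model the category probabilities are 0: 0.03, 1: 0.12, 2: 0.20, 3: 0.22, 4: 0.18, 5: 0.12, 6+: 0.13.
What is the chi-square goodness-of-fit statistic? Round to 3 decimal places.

17.041

Expected counts E_i = n·p_i: 482×0.03 = 14.46, 482×0.12 = 57.84, 482×0.20 = 96.4, 482×0.22 = 106.04, 482×0.18 = 86.76, 482×0.12 = 57.84, 482×0.13 = 62.66.
cat         O        E   (O−E)²/E
0           3    14.46     9.0824
1          51    57.84     0.8089
2         116     96.4     3.9851
3         119   106.04     1.5839
4          86    86.76     0.0067
5          50    57.84     1.0627
6+         57    62.66     0.5113
Sum = 17.041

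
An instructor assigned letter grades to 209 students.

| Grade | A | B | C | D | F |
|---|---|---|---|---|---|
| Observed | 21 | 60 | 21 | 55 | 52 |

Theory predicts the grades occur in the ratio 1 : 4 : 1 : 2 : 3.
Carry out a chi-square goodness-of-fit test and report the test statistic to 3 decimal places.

Ratio total = 11. Expected counts: 209×1/11 = 19, 209×4/11 = 76, 209×1/11 = 19, 209×2/11 = 38, 209×3/11 = 57.
cat         O        E   (O−E)²/E
A          21       19     0.2105
B          60       76     3.3684
C          21       19     0.2105
D          55       38     7.6053
F          52       57     0.4386
Sum = 11.833

11.833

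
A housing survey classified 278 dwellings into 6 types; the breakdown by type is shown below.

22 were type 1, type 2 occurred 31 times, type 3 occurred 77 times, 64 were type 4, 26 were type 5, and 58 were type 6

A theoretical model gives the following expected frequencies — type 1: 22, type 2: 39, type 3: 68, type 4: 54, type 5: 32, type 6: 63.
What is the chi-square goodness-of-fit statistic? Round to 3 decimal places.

type 1: (22 − 22)²/22 = 0/22 = 0.0000
type 2: (31 − 39)²/39 = 64/39 = 1.6410
type 3: (77 − 68)²/68 = 81/68 = 1.1912
type 4: (64 − 54)²/54 = 100/54 = 1.8519
type 5: (26 − 32)²/32 = 36/32 = 1.1250
type 6: (58 − 63)²/63 = 25/63 = 0.3968
Sum = 6.206

6.206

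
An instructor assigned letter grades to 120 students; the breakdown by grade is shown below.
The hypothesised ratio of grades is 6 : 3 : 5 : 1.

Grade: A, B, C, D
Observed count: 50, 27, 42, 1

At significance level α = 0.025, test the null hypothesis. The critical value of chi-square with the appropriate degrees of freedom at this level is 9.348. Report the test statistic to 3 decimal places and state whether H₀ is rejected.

6.683; do not reject

Ratio total = 15. Expected counts: 120×6/15 = 48, 120×3/15 = 24, 120×5/15 = 40, 120×1/15 = 8.
χ² = (50−48)²/48 + (27−24)²/24 + (42−40)²/40 + (1−8)²/8
   = 0.0833 + 0.3750 + 0.1000 + 6.1250
Sum = 6.683
df = 3. Since 6.683 < 9.348, we do not reject H₀.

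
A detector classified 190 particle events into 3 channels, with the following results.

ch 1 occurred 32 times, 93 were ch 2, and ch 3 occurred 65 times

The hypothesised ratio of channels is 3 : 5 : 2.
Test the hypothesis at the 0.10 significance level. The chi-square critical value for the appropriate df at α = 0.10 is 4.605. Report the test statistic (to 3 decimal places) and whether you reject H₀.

Ratio total = 10. Expected counts: 190×3/10 = 57, 190×5/10 = 95, 190×2/10 = 38.
ch 1: (32 − 57)²/57 = 625/57 = 10.9649
ch 2: (93 − 95)²/95 = 4/95 = 0.0421
ch 3: (65 − 38)²/38 = 729/38 = 19.1842
Sum = 30.191
df = 2. Since 30.191 > 4.605, we reject H₀.

30.191; reject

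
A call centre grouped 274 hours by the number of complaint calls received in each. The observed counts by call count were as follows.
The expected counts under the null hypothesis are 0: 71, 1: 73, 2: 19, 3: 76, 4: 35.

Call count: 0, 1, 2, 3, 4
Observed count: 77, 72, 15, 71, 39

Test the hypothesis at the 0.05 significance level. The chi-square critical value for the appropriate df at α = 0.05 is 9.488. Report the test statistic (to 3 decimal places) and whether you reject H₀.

2.149; do not reject

0: (77 − 71)²/71 = 36/71 = 0.5070
1: (72 − 73)²/73 = 1/73 = 0.0137
2: (15 − 19)²/19 = 16/19 = 0.8421
3: (71 − 76)²/76 = 25/76 = 0.3289
4: (39 − 35)²/35 = 16/35 = 0.4571
Sum = 2.149
df = 4. Since 2.149 < 9.488, we do not reject H₀.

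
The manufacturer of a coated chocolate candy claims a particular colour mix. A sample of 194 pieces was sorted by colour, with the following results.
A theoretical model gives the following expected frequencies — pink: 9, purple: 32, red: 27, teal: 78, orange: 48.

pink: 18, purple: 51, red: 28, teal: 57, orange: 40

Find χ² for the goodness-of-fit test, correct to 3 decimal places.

27.305

χ² = (18−9)²/9 + (51−32)²/32 + (28−27)²/27 + (57−78)²/78 + (40−48)²/48
   = 9.0000 + 11.2813 + 0.0370 + 5.6538 + 1.3333
Sum = 27.305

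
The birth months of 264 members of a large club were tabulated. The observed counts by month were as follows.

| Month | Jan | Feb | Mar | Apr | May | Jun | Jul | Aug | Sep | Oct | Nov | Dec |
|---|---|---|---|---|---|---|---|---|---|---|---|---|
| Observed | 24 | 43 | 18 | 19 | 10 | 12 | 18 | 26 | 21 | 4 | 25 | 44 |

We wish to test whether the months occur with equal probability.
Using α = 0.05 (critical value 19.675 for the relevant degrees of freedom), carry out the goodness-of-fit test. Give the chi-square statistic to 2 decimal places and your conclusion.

Under H₀ each category has probability 1/12, so each expected count is 264/12 = 22.
χ² = (24−22)²/22 + (43−22)²/22 + (18−22)²/22 + (19−22)²/22 + (10−22)²/22 + (12−22)²/22 + (18−22)²/22 + (26−22)²/22 + (21−22)²/22 + (4−22)²/22 + (25−22)²/22 + (44−22)²/22
   = 0.182 + 20.045 + 0.727 + 0.409 + 6.545 + 4.545 + 0.727 + 0.727 + 0.045 + 14.727 + 0.409 + 22.000
Sum = 71.09
df = 11. Since 71.09 > 19.675, we reject H₀.

71.09; reject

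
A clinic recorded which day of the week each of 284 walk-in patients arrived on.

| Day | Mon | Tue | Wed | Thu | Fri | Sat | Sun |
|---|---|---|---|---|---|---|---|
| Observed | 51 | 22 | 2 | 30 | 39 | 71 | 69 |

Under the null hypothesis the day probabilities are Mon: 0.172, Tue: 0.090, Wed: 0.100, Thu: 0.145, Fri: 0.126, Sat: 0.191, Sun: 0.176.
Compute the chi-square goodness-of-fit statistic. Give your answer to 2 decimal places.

40.87

Expected counts E_i = n·p_i: 284×0.172 = 48.848, 284×0.090 = 25.56, 284×0.100 = 28.4, 284×0.145 = 41.18, 284×0.126 = 35.784, 284×0.191 = 54.244, 284×0.176 = 49.984.
χ² = (51−48.848)²/48.848 + (22−25.56)²/25.56 + (2−28.4)²/28.4 + (30−41.18)²/41.18 + (39−35.784)²/35.784 + (71−54.244)²/54.244 + (69−49.984)²/49.984
   = 0.095 + 0.496 + 24.541 + 3.035 + 0.289 + 5.176 + 7.234
Sum = 40.87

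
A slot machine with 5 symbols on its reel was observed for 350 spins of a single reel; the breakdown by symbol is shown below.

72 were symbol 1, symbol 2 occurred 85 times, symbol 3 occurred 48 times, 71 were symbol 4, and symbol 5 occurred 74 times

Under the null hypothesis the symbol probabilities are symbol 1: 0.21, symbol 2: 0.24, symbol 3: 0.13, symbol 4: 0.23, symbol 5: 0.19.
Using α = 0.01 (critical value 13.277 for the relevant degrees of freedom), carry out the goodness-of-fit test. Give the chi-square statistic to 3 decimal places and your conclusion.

2.147; do not reject

Expected counts E_i = n·p_i: 350×0.21 = 73.5, 350×0.24 = 84, 350×0.13 = 45.5, 350×0.23 = 80.5, 350×0.19 = 66.5.
χ² = (72−73.5)²/73.5 + (85−84)²/84 + (48−45.5)²/45.5 + (71−80.5)²/80.5 + (74−66.5)²/66.5
   = 0.0306 + 0.0119 + 0.1374 + 1.1211 + 0.8459
Sum = 2.147
df = 4. Since 2.147 < 13.277, we do not reject H₀.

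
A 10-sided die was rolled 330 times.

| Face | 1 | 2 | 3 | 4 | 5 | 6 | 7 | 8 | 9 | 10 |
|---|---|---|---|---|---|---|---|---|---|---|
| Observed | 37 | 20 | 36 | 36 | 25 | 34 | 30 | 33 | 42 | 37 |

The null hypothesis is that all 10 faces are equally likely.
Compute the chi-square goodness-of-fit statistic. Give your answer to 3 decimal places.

11.333

Expected count for each of the 10 categories: 330/10 = 33.
χ² = (37−33)²/33 + (20−33)²/33 + (36−33)²/33 + (36−33)²/33 + (25−33)²/33 + (34−33)²/33 + (30−33)²/33 + (33−33)²/33 + (42−33)²/33 + (37−33)²/33
   = 0.4848 + 5.1212 + 0.2727 + 0.2727 + 1.9394 + 0.0303 + 0.2727 + 0.0000 + 2.4545 + 0.4848
Sum = 11.333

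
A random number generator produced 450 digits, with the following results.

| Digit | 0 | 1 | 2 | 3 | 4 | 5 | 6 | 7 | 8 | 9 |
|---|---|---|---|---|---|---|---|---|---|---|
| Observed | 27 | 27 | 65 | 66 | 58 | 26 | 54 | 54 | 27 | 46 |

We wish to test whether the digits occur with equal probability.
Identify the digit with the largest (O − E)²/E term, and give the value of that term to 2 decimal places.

Expected count for each of the 10 categories: 450/10 = 45.
0: (27 − 45)²/45 = 324/45 = 7.200
1: (27 − 45)²/45 = 324/45 = 7.200
2: (65 − 45)²/45 = 400/45 = 8.889
3: (66 − 45)²/45 = 441/45 = 9.800
4: (58 − 45)²/45 = 169/45 = 3.756
5: (26 − 45)²/45 = 361/45 = 8.022
6: (54 − 45)²/45 = 81/45 = 1.800
7: (54 − 45)²/45 = 81/45 = 1.800
8: (27 − 45)²/45 = 324/45 = 7.200
9: (46 − 45)²/45 = 1/45 = 0.022
The largest term is for 3: 9.80.

3, 9.80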